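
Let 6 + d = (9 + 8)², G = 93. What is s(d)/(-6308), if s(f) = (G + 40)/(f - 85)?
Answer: -7/65736 ≈ -0.00010649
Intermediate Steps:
d = 283 (d = -6 + (9 + 8)² = -6 + 17² = -6 + 289 = 283)
s(f) = 133/(-85 + f) (s(f) = (93 + 40)/(f - 85) = 133/(-85 + f))
s(d)/(-6308) = (133/(-85 + 283))/(-6308) = (133/198)*(-1/6308) = -7/65736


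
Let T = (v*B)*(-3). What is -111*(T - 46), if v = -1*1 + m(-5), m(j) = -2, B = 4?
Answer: 1110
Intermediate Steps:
v = -3 (v = -1*1 - 2 = -1 - 2 = -3)
T = 36 (T = -3*4*(-3) = -12*(-3) = 36)
-111*(T - 46) = -111*(36 - 46) = -111*(-10) = 1110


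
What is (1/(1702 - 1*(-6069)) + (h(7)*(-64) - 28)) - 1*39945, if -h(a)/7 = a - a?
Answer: -310630182/7771 ≈ -39973.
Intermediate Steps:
h(a) = 0 (h(a) = -7*(a - a) = -7*0 = 0)
(1/(1702 - 1*(-6069)) + (h(7)*(-64) - 28)) - 1*39945 = (1/(1702 - 1*(-6069)) + (0*(-64) - 28)) - 1*39945 = (1/(1702 + 6069) + (0 - 28)) - 39945 = (1/7771 - 28) - 39945 = -217587/7771 - 39945 = -310630182/7771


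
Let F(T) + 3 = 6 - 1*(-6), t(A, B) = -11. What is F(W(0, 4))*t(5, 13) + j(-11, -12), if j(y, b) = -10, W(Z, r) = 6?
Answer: -109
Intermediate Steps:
F(T) = 9 (F(T) = -3 + (6 - 1*(-6)) = -3 + (6 + 6) = -3 + 12 = 9)
F(W(0, 4))*t(5, 13) + j(-11, -12) = 9*(-11) - 10 = -99 - 10 = -109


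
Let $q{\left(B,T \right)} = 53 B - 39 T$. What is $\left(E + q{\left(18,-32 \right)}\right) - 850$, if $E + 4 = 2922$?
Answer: $4270$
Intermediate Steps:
$q{\left(B,T \right)} = - 39 T + 53 B$
$E = 2918$ ($E = -4 + 2922 = 2918$)
$\left(E + q{\left(18,-32 \right)}\right) - 850 = \left(2918 + \left(\left(-39\right) \left(-32\right) + 53 \cdot 18\right)\right) - 850 = \left(2918 + \left(1248 + 954\right)\right) - 850 = \left(2918 + 2202\right) - 850 = 5120 - 850 = 4270$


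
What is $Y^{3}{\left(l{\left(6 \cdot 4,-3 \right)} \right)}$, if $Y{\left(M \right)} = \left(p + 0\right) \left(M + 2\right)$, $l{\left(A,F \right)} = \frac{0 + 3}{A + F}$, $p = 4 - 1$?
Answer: $\frac{91125}{343} \approx 265.67$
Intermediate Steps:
$p = 3$
$l{\left(A,F \right)} = \frac{3}{A + F}$
$Y{\left(M \right)} = 6 + 3 M$ ($Y{\left(M \right)} = \left(3 + 0\right) \left(M + 2\right) = 3 \left(2 + M\right) = 6 + 3 M$)
$Y^{3}{\left(l{\left(6 \cdot 4,-3 \right)} \right)} = \left(6 + 3 \frac{3}{6 \cdot 4 - 3}\right)^{3} = \left(6 + 3 \frac{3}{24 - 3}\right)^{3} = \left(6 + 3 \cdot \frac{3}{21}\right)^{3} = \left(6 + 3 \cdot 3 \cdot \frac{1}{21}\right)^{3} = \left(6 + 3 \cdot \frac{1}{7}\right)^{3} = \left(6 + \frac{3}{7}\right)^{3} = \left(\frac{45}{7}\right)^{3} = \frac{91125}{343}$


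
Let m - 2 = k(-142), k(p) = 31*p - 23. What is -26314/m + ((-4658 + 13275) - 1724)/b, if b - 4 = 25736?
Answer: 707810099/113848020 ≈ 6.2171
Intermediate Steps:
b = 25740 (b = 4 + 25736 = 25740)
k(p) = -23 + 31*p
m = -4423 (m = 2 + (-23 + 31*(-142)) = 2 + (-23 - 4402) = 2 - 4425 = -4423)
-26314/m + ((-4658 + 13275) - 1724)/b = -26314/(-4423) + ((-4658 + 13275) - 1724)/25740 = -26314*(-1/4423) + (8617 - 1724)*(1/25740) = 26314/4423 + 6893*(1/25740) = 26314/4423 + 6893/25740 = 707810099/113848020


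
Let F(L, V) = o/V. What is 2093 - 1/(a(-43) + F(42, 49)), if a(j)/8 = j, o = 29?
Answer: 35218960/16827 ≈ 2093.0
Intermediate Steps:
a(j) = 8*j
F(L, V) = 29/V
2093 - 1/(a(-43) + F(42, 49)) = 2093 - 1/(8*(-43) + 29/49) = 2093 - 1/(-344 + 29*(1/49)) = 2093 - 1/(-344 + 29/49) = 2093 - 1/(-16827/49) = 2093 - 1*(-49/16827) = 2093 + 49/16827 = 35218960/16827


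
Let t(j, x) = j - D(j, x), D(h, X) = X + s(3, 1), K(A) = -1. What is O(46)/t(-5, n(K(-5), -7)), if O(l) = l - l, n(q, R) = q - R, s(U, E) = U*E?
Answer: 0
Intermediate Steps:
s(U, E) = E*U
D(h, X) = 3 + X (D(h, X) = X + 1*3 = X + 3 = 3 + X)
O(l) = 0
t(j, x) = -3 + j - x (t(j, x) = j - (3 + x) = j + (-3 - x) = -3 + j - x)
O(46)/t(-5, n(K(-5), -7)) = 0/(-3 - 5 - (-1 - 1*(-7))) = 0/(-3 - 5 - (-1 + 7)) = 0/(-3 - 5 - 1*6) = 0/(-3 - 5 - 6) = 0/(-14) = 0*(-1/14) = 0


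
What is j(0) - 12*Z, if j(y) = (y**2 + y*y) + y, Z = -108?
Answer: 1296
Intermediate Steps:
j(y) = y + 2*y**2 (j(y) = (y**2 + y**2) + y = 2*y**2 + y = y + 2*y**2)
j(0) - 12*Z = 0*(1 + 2*0) - 12*(-108) = 0*(1 + 0) + 1296 = 0*1 + 1296 = 0 + 1296 = 1296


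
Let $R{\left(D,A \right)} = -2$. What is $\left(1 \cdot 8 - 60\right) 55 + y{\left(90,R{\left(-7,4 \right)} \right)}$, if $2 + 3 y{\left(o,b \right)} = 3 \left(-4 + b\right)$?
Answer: $- \frac{8600}{3} \approx -2866.7$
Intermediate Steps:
$y{\left(o,b \right)} = - \frac{14}{3} + b$ ($y{\left(o,b \right)} = - \frac{2}{3} + \frac{3 \left(-4 + b\right)}{3} = - \frac{2}{3} + \frac{-12 + 3 b}{3} = - \frac{2}{3} + \left(-4 + b\right) = - \frac{14}{3} + b$)
$\left(1 \cdot 8 - 60\right) 55 + y{\left(90,R{\left(-7,4 \right)} \right)} = \left(1 \cdot 8 - 60\right) 55 - \frac{20}{3} = \left(8 - 60\right) 55 - \frac{20}{3} = \left(-52\right) 55 - \frac{20}{3} = -2860 - \frac{20}{3} = - \frac{8600}{3}$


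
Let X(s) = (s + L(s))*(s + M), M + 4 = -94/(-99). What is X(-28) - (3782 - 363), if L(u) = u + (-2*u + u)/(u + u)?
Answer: -164800/99 ≈ -1664.6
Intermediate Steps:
M = -302/99 (M = -4 - 94/(-99) = -4 - 94*(-1/99) = -4 + 94/99 = -302/99 ≈ -3.0505)
L(u) = -½ + u (L(u) = u + (-u)/((2*u)) = u + (-u)*(1/(2*u)) = u - ½ = -½ + u)
X(s) = (-302/99 + s)*(-½ + 2*s) (X(s) = (s + (-½ + s))*(s - 302/99) = (-½ + 2*s)*(-302/99 + s) = (-302/99 + s)*(-½ + 2*s))
X(-28) - (3782 - 363) = (151/99 + 2*(-28)² - 1307/198*(-28)) - (3782 - 363) = (151/99 + 2*784 + 18298/99) - 1*3419 = (151/99 + 1568 + 18298/99) - 3419 = 173681/99 - 3419 = -164800/99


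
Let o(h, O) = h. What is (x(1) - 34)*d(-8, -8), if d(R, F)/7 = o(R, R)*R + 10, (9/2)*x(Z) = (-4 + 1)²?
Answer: -16576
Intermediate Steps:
x(Z) = 2 (x(Z) = 2*(-4 + 1)²/9 = (2/9)*(-3)² = (2/9)*9 = 2)
d(R, F) = 70 + 7*R² (d(R, F) = 7*(R*R + 10) = 7*(R² + 10) = 7*(10 + R²) = 70 + 7*R²)
(x(1) - 34)*d(-8, -8) = (2 - 34)*(70 + 7*(-8)²) = -32*(70 + 7*64) = -32*(70 + 448) = -32*518 = -16576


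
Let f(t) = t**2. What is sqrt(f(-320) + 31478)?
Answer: sqrt(133878) ≈ 365.89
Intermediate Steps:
sqrt(f(-320) + 31478) = sqrt((-320)**2 + 31478) = sqrt(102400 + 31478) = sqrt(133878)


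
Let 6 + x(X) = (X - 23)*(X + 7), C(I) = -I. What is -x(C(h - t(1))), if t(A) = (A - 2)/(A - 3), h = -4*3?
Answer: 843/4 ≈ 210.75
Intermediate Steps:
h = -12
t(A) = (-2 + A)/(-3 + A)
x(X) = -6 + (-23 + X)*(7 + X) (x(X) = -6 + (X - 23)*(X + 7) = -6 + (-23 + X)*(7 + X))
-x(C(h - t(1))) = -(-167 + (-(-12 - (-2 + 1)/(-3 + 1)))² - (-16)*(-12 - (-2 + 1)/(-3 + 1))) = -(-167 + (-(-12 - (-1)/(-2)))² - (-16)*(-12 - (-1)/(-2))) = -(-167 + (-(-12 - (-1)*(-1)/2))² - (-16)*(-12 - (-1)*(-1)/2)) = -(-167 + (-(-12 - 1*½))² - (-16)*(-12 - 1*½)) = -(-167 + (-(-12 - ½))² - (-16)*(-12 - ½)) = -(-167 + (-1*(-25/2))² - (-16)*(-25)/2) = -(-167 + (25/2)² - 16*25/2) = -(-167 + 625/4 - 200) = -1*(-843/4) = 843/4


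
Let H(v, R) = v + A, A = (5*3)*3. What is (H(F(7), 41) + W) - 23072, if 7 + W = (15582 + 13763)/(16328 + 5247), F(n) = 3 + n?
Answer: -99342691/4315 ≈ -23023.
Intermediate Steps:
W = -24336/4315 (W = -7 + (15582 + 13763)/(16328 + 5247) = -7 + 29345/21575 = -7 + 29345*(1/21575) = -7 + 5869/4315 = -24336/4315 ≈ -5.6399)
A = 45 (A = 15*3 = 45)
H(v, R) = 45 + v (H(v, R) = v + 45 = 45 + v)
(H(F(7), 41) + W) - 23072 = ((45 + (3 + 7)) - 24336/4315) - 23072 = ((45 + 10) - 24336/4315) - 23072 = (55 - 24336/4315) - 23072 = 212989/4315 - 23072 = -99342691/4315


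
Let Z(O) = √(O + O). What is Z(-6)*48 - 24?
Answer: -24 + 96*I*√3 ≈ -24.0 + 166.28*I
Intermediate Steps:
Z(O) = √2*√O (Z(O) = √(2*O) = √2*√O)
Z(-6)*48 - 24 = (√2*√(-6))*48 - 24 = (√2*(I*√6))*48 - 24 = (2*I*√3)*48 - 24 = 96*I*√3 - 24 = -24 + 96*I*√3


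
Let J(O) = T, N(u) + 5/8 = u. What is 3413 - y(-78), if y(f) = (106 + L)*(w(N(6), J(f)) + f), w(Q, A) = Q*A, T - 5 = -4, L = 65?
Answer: 126655/8 ≈ 15832.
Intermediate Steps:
N(u) = -5/8 + u
T = 1 (T = 5 - 4 = 1)
J(O) = 1
w(Q, A) = A*Q
y(f) = 7353/8 + 171*f (y(f) = (106 + 65)*(1*(-5/8 + 6) + f) = 171*(1*(43/8) + f) = 171*(43/8 + f) = 7353/8 + 171*f)
3413 - y(-78) = 3413 - (7353/8 + 171*(-78)) = 3413 - (7353/8 - 13338) = 3413 - 1*(-99351/8) = 3413 + 99351/8 = 126655/8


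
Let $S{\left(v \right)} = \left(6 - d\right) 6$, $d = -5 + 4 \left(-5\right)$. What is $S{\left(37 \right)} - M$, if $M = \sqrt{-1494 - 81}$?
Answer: $186 - 15 i \sqrt{7} \approx 186.0 - 39.686 i$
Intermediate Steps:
$d = -25$ ($d = -5 - 20 = -25$)
$S{\left(v \right)} = 186$ ($S{\left(v \right)} = \left(6 - -25\right) 6 = \left(6 + 25\right) 6 = 31 \cdot 6 = 186$)
$M = 15 i \sqrt{7}$ ($M = \sqrt{-1575} = 15 i \sqrt{7} \approx 39.686 i$)
$S{\left(37 \right)} - M = 186 - 15 i \sqrt{7}$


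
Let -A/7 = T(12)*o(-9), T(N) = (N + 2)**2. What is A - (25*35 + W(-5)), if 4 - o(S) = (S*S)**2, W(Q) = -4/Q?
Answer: 44976641/5 ≈ 8.9953e+6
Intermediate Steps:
T(N) = (2 + N)**2
o(S) = 4 - S**4 (o(S) = 4 - (S*S)**2 = 4 - (S**2)**2 = 4 - S**4)
A = 8996204 (A = -7*(2 + 12)**2*(4 - 1*(-9)**4) = -7*14**2*(4 - 1*6561) = -1372*(4 - 6561) = -1372*(-6557) = -7*(-1285172) = 8996204)
A - (25*35 + W(-5)) = 8996204 - (25*35 - 4/(-5)) = 8996204 - (875 - 4*(-1/5)) = 8996204 - (875 + 4/5) = 8996204 - 1*4379/5 = 8996204 - 4379/5 = 44976641/5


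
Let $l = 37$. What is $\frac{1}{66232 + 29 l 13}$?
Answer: $\frac{1}{80181} \approx 1.2472 \cdot 10^{-5}$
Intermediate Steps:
$\frac{1}{66232 + 29 l 13} = \frac{1}{66232 + 29 \cdot 37 \cdot 13} = \frac{1}{66232 + 1073 \cdot 13} = \frac{1}{66232 + 13949} = \frac{1}{80181}$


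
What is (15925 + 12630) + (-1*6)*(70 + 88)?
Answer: 27607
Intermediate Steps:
(15925 + 12630) + (-1*6)*(70 + 88) = 28555 - 6*158 = 28555 - 948 = 27607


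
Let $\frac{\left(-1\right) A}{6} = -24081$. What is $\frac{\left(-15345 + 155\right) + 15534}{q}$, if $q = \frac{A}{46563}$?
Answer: $\frac{2669612}{24081} \approx 110.86$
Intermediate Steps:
$A = 144486$ ($A = \left(-6\right) \left(-24081\right) = 144486$)
$q = \frac{48162}{15521}$ ($q = \frac{144486}{46563} = 144486 \cdot \frac{1}{46563} = \frac{48162}{15521} \approx 3.103$)
$\frac{\left(-15345 + 155\right) + 15534}{q} = \frac{\left(-15345 + 155\right) + 15534}{\frac{48162}{15521}} = \left(-15190 + 15534\right) \frac{15521}{48162} = 344 \cdot \frac{15521}{48162} = \frac{2669612}{24081}$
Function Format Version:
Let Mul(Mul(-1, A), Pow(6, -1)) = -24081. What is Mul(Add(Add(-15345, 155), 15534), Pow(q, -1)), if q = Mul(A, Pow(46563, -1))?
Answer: Rational(2669612, 24081) ≈ 110.86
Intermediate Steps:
A = 144486 (A = Mul(-6, -24081) = 144486)
q = Rational(48162, 15521) (q = Mul(144486, Pow(46563, -1)) = Mul(144486, Rational(1, 46563)) = Rational(48162, 15521) ≈ 3.1030)
Mul(Add(Add(-15345, 155), 15534), Pow(q, -1)) = Mul(Add(Add(-15345, 155), 15534), Pow(Rational(48162, 15521), -1)) = Mul(Add(-15190, 15534), Rational(15521, 48162)) = Mul(344, Rational(15521, 48162)) = Rational(2669612, 24081)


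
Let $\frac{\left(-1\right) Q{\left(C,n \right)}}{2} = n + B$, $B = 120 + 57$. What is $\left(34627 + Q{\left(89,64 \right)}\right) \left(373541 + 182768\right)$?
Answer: $18995170805$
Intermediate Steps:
$B = 177$
$Q{\left(C,n \right)} = -354 - 2 n$ ($Q{\left(C,n \right)} = - 2 \left(n + 177\right) = - 2 \left(177 + n\right) = -354 - 2 n$)
$\left(34627 + Q{\left(89,64 \right)}\right) \left(373541 + 182768\right) = \left(34627 - 482\right) \left(373541 + 182768\right) = \left(34627 - 482\right) 556309 = 34145 \cdot 556309 = 18995170805$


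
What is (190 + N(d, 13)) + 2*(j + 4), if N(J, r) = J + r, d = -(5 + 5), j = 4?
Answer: 209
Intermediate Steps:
d = -10 (d = -1*10 = -10)
(190 + N(d, 13)) + 2*(j + 4) = (190 + (-10 + 13)) + 2*(4 + 4) = (190 + 3) + 2*8 = 193 + 16 = 209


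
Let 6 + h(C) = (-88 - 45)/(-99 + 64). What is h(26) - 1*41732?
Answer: -208671/5 ≈ -41734.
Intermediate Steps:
h(C) = -11/5 (h(C) = -6 + (-88 - 45)/(-99 + 64) = -6 - 133/(-35) = -6 - 133*(-1/35) = -6 + 19/5 = -11/5)
h(26) - 1*41732 = -11/5 - 1*41732 = -11/5 - 41732 = -208671/5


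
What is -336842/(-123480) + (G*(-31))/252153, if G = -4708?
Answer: 519986767/157251780 ≈ 3.3067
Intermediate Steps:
-336842/(-123480) + (G*(-31))/252153 = -336842/(-123480) - 4708*(-31)/252153 = -336842*(-1/123480) + 145948*(1/252153) = 168421/61740 + 13268/22923 = 519986767/157251780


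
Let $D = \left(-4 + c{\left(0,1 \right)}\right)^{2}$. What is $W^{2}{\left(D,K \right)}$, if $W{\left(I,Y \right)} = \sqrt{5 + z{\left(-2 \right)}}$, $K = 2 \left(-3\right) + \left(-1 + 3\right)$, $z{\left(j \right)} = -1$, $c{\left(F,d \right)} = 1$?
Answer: $4$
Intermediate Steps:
$D = 9$ ($D = \left(-4 + 1\right)^{2} = \left(-3\right)^{2} = 9$)
$K = -4$ ($K = -6 + 2 = -4$)
$W{\left(I,Y \right)} = 2$ ($W{\left(I,Y \right)} = \sqrt{5 - 1} = \sqrt{4} = 2$)
$W^{2}{\left(D,K \right)} = 2^{2} = 4$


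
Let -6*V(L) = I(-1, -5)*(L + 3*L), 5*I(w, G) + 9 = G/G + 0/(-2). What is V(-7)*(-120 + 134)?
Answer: -1568/15 ≈ -104.53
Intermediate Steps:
I(w, G) = -8/5 (I(w, G) = -9/5 + (G/G + 0/(-2))/5 = -9/5 + (1 + 0*(-1/2))/5 = -9/5 + (1 + 0)/5 = -9/5 + (1/5)*1 = -9/5 + 1/5 = -8/5)
V(L) = 16*L/15 (V(L) = -(-4)*(L + 3*L)/15 = -(-4)*4*L/15 = -(-16)*L/15 = 16*L/15)
V(-7)*(-120 + 134) = ((16/15)*(-7))*(-120 + 134) = -112/15*14 = -1568/15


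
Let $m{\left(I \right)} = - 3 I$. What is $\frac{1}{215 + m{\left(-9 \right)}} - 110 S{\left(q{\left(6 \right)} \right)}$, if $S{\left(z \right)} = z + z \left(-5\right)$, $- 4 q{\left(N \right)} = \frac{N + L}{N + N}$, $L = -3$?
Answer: $- \frac{3327}{121} \approx -27.496$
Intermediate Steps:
$q{\left(N \right)} = - \frac{-3 + N}{8 N}$ ($q{\left(N \right)} = - \frac{\left(N - 3\right) \frac{1}{N + N}}{4} = - \frac{\left(-3 + N\right) \frac{1}{2 N}}{4} = - \frac{\frac{1}{2} \frac{1}{N} \left(-3 + N\right)}{4} = - \frac{-3 + N}{8 N}$)
$S{\left(z \right)} = - 4 z$ ($S{\left(z \right)} = z - 5 z = - 4 z$)
$\frac{1}{215 + m{\left(-9 \right)}} - 110 S{\left(q{\left(6 \right)} \right)} = \frac{1}{215 - -27} - 110 \left(- 4 \frac{3 - 6}{8 \cdot 6}\right) = \frac{1}{215 + 27} - 110 \left(- 4 \cdot \frac{1}{8} \cdot \frac{1}{6} \left(3 - 6\right)\right) = \frac{1}{242} - 110 \left(- 4 \cdot \frac{1}{8} \cdot \frac{1}{6} \left(-3\right)\right) = \frac{1}{242} - 110 \left(\left(-4\right) \left(- \frac{1}{16}\right)\right) = \frac{1}{242} - \frac{55}{2} = - \frac{3327}{121}$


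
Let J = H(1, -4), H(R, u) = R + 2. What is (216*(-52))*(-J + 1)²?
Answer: -44928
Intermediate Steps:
H(R, u) = 2 + R
J = 3 (J = 2 + 1 = 3)
(216*(-52))*(-J + 1)² = (216*(-52))*(-1*3 + 1)² = -11232*(-3 + 1)² = -11232*(-2)² = -11232*4 = -44928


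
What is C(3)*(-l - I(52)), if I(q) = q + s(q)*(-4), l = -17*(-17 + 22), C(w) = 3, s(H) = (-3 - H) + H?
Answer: 63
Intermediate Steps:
s(H) = -3
l = -85 (l = -17*5 = -85)
I(q) = 12 + q (I(q) = q - 3*(-4) = q + 12 = 12 + q)
C(3)*(-l - I(52)) = 3*(-1*(-85) - (12 + 52)) = 3*(85 - 1*64) = 3*(85 - 64) = 3*21 = 63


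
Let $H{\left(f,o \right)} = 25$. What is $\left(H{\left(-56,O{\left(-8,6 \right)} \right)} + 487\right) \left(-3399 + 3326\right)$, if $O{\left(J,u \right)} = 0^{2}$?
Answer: $-37376$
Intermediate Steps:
$O{\left(J,u \right)} = 0$
$\left(H{\left(-56,O{\left(-8,6 \right)} \right)} + 487\right) \left(-3399 + 3326\right) = \left(25 + 487\right) \left(-3399 + 3326\right) = 512 \left(-73\right) = -37376$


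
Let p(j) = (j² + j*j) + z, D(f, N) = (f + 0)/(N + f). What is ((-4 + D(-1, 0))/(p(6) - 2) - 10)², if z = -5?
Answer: 426409/4225 ≈ 100.93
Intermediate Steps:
D(f, N) = f/(N + f)
p(j) = -5 + 2*j² (p(j) = (j² + j*j) - 5 = (j² + j²) - 5 = 2*j² - 5 = -5 + 2*j²)
((-4 + D(-1, 0))/(p(6) - 2) - 10)² = ((-4 - 1/(0 - 1))/((-5 + 2*6²) - 2) - 10)² = ((-4 - 1/(-1))/((-5 + 2*36) - 2) - 10)² = ((-4 - 1*(-1))/((-5 + 72) - 2) - 10)² = ((-4 + 1)/(67 - 2) - 10)² = (-3/65 - 10)² = (-653/65)² = 426409/4225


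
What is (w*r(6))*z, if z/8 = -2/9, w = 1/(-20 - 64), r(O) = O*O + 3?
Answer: 52/63 ≈ 0.82540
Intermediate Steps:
r(O) = 3 + O² (r(O) = O² + 3 = 3 + O²)
w = -1/84 (w = 1/(-84) = -1/84 ≈ -0.011905)
z = -16/9 (z = 8*(-2/9) = -16/9 ≈ -1.7778)
(w*r(6))*z = -(3 + 6²)/84*(-16/9) = -(3 + 36)/84*(-16/9) = -1/84*39*(-16/9) = -13/28*(-16/9) = 52/63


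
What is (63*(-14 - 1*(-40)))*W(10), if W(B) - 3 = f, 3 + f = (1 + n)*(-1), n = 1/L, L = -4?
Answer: -2457/2 ≈ -1228.5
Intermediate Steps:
n = -1/4 (n = 1/(-4) = 1*(-1/4) = -1/4 ≈ -0.25000)
f = -15/4 (f = -3 + (1 - 1/4)*(-1) = -3 + (3/4)*(-1) = -3 - 3/4 = -15/4 ≈ -3.7500)
W(B) = -3/4 (W(B) = 3 - 15/4 = -3/4)
(63*(-14 - 1*(-40)))*W(10) = (63*(-14 - 1*(-40)))*(-3/4) = (63*(-14 + 40))*(-3/4) = (63*26)*(-3/4) = 1638*(-3/4) = -2457/2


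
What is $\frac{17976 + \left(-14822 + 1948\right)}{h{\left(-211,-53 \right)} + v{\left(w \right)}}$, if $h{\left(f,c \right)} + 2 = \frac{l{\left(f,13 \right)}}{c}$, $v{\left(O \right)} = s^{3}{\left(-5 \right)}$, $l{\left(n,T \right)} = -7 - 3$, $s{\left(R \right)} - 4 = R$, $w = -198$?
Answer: $- \frac{270406}{149} \approx -1814.8$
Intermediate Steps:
$s{\left(R \right)} = 4 + R$
$l{\left(n,T \right)} = -10$ ($l{\left(n,T \right)} = -7 - 3 = -10$)
$v{\left(O \right)} = -1$ ($v{\left(O \right)} = \left(4 - 5\right)^{3} = \left(-1\right)^{3} = -1$)
$h{\left(f,c \right)} = -2 - \frac{10}{c}$
$\frac{17976 + \left(-14822 + 1948\right)}{h{\left(-211,-53 \right)} + v{\left(w \right)}} = \frac{17976 + \left(-14822 + 1948\right)}{\left(-2 - \frac{10}{-53}\right) - 1} = \frac{17976 - 12874}{\left(-2 - - \frac{10}{53}\right) - 1} = \frac{5102}{\left(-2 + \frac{10}{53}\right) - 1} = \frac{5102}{- \frac{96}{53} - 1} = \frac{5102}{- \frac{149}{53}} = 5102 \left(- \frac{53}{149}\right) = - \frac{270406}{149}$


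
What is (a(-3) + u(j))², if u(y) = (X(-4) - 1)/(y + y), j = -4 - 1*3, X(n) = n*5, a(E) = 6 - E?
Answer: 441/4 ≈ 110.25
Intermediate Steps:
X(n) = 5*n
j = -7 (j = -4 - 3 = -7)
u(y) = -21/(2*y) (u(y) = (5*(-4) - 1)/(y + y) = (-20 - 1)/((2*y)) = -21/(2*y))
(a(-3) + u(j))² = ((6 - 1*(-3)) - 21/2/(-7))² = ((6 + 3) - 21/2*(-⅐))² = (9 + 3/2)² = (21/2)² = 441/4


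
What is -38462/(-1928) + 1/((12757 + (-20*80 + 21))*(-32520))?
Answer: 1747658279099/87605562960 ≈ 19.949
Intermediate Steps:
-38462/(-1928) + 1/((12757 + (-20*80 + 21))*(-32520)) = -38462*(-1/1928) - 1/32520/(12757 + (-1600 + 21)) = 19231/964 - 1/32520/(12757 - 1579) = 19231/964 - 1/32520/11178 = 19231/964 + (1/11178)*(-1/32520) = 19231/964 - 1/363508560 = 1747658279099/87605562960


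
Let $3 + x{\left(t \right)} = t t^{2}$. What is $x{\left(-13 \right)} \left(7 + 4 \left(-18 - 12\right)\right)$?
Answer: $248600$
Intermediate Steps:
$x{\left(t \right)} = -3 + t^{3}$ ($x{\left(t \right)} = -3 + t t^{2} = -3 + t^{3}$)
$x{\left(-13 \right)} \left(7 + 4 \left(-18 - 12\right)\right) = \left(-3 + \left(-13\right)^{3}\right) \left(7 + 4 \left(-18 - 12\right)\right) = \left(-3 - 2197\right) \left(7 + 4 \left(-30\right)\right) = - 2200 \left(7 - 120\right) = \left(-2200\right) \left(-113\right) = 248600$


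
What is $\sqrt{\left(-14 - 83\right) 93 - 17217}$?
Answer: $i \sqrt{26238} \approx 161.98 i$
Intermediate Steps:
$\sqrt{\left(-14 - 83\right) 93 - 17217} = \sqrt{\left(-97\right) 93 - 17217} = \sqrt{-9021 - 17217} = \sqrt{-26238} = i \sqrt{26238}$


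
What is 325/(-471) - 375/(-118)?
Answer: 138275/55578 ≈ 2.4879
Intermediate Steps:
325/(-471) - 375/(-118) = 325*(-1/471) - 375*(-1/118) = -325/471 + 375/118 = 138275/55578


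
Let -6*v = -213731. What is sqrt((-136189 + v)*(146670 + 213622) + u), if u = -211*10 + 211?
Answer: I*sqrt(326101927605)/3 ≈ 1.9035e+5*I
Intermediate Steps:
v = 213731/6 (v = -1/6*(-213731) = 213731/6 ≈ 35622.)
u = -1899 (u = -2110 + 211 = -1899)
sqrt((-136189 + v)*(146670 + 213622) + u) = sqrt((-136189 + 213731/6)*(146670 + 213622) - 1899) = sqrt(-603403/6*360292 - 1899) = sqrt(-108700636838/3 - 1899) = sqrt(-108700642535/3) = I*sqrt(326101927605)/3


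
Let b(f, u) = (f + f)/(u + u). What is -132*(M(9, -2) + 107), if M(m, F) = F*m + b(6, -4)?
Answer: -11550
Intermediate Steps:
b(f, u) = f/u (b(f, u) = (2*f)/((2*u)) = (2*f)*(1/(2*u)) = f/u)
M(m, F) = -3/2 + F*m (M(m, F) = F*m + 6/(-4) = F*m + 6*(-1/4) = F*m - 3/2 = -3/2 + F*m)
-132*(M(9, -2) + 107) = -132*((-3/2 - 2*9) + 107) = -132*((-3/2 - 18) + 107) = -132*(-39/2 + 107) = -132*175/2 = -11550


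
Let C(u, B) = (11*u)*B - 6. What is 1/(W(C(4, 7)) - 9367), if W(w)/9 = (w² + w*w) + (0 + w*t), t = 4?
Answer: 1/1643177 ≈ 6.0858e-7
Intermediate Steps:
C(u, B) = -6 + 11*B*u (C(u, B) = 11*B*u - 6 = -6 + 11*B*u)
W(w) = 18*w² + 36*w (W(w) = 9*((w² + w*w) + (0 + w*4)) = 9*((w² + w²) + (0 + 4*w)) = 9*(2*w² + 4*w) = 18*w² + 36*w)
1/(W(C(4, 7)) - 9367) = 1/(18*(-6 + 11*7*4)*(2 + (-6 + 11*7*4)) - 9367) = 1/(18*(-6 + 308)*(2 + (-6 + 308)) - 9367) = 1/(18*302*(2 + 302) - 9367) = 1/(18*302*304 - 9367) = 1/(1652544 - 9367) = 1/1643177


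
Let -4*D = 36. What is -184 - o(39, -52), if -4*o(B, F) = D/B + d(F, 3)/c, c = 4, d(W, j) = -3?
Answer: -38323/208 ≈ -184.25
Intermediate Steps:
D = -9 (D = -1/4*36 = -9)
o(B, F) = 3/16 + 9/(4*B) (o(B, F) = -(-9/B - 3/4)/4 = -(-3/4 - 9/B)/4 = 3/16 + 9/(4*B))
-184 - o(39, -52) = -184 - 3*(12 + 39)/(16*39) = -184 - 3*51/(16*39) = -184 - 1*51/208 = -184 - 51/208 = -38323/208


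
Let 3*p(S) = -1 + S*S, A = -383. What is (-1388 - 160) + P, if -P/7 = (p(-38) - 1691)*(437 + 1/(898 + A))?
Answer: 381085420/103 ≈ 3.6999e+6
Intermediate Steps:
p(S) = -⅓ + S²/3 (p(S) = (-1 + S*S)/3 = (-1 + S²)/3 = -⅓ + S²/3)
P = 381244864/103 (P = -7*((-⅓ + (⅓)*(-38)²) - 1691)*(437 + 1/(898 - 383)) = -7*((-⅓ + (⅓)*1444) - 1691)*(437 + 1/515) = -7*((-⅓ + 1444/3) - 1691)*(437 + 1/515) = -7*(481 - 1691)*225056/515 = -(-8470)*225056/515 = -7*(-54463552/103) = 381244864/103 ≈ 3.7014e+6)
(-1388 - 160) + P = (-1388 - 160) + 381244864/103 = -1548 + 381244864/103 = 381085420/103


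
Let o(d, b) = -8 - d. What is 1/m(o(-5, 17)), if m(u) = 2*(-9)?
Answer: -1/18 ≈ -0.055556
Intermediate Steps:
m(u) = -18
1/m(o(-5, 17)) = 1/(-18) = -1/18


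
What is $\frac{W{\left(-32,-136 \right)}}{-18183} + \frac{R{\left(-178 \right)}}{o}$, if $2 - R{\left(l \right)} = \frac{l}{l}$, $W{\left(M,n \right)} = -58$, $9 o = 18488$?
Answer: $\frac{42619}{11591976} \approx 0.0036766$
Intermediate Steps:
$o = \frac{18488}{9}$ ($o = \frac{1}{9} \cdot 18488 = \frac{18488}{9} \approx 2054.2$)
$R{\left(l \right)} = 1$ ($R{\left(l \right)} = 2 - \frac{l}{l} = 2 - 1 = 1$)
$\frac{W{\left(-32,-136 \right)}}{-18183} + \frac{R{\left(-178 \right)}}{o} = - \frac{58}{-18183} + 1 \frac{1}{\frac{18488}{9}} = \left(-58\right) \left(- \frac{1}{18183}\right) + 1 \cdot \frac{9}{18488} = \frac{2}{627} + \frac{9}{18488} = \frac{42619}{11591976}$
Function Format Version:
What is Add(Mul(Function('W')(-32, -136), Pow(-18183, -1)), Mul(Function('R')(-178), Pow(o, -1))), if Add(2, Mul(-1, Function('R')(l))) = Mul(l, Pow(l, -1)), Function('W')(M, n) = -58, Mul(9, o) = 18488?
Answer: Rational(42619, 11591976) ≈ 0.0036766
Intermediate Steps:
o = Rational(18488, 9) (o = Mul(Rational(1, 9), 18488) = Rational(18488, 9) ≈ 2054.2)
Function('R')(l) = 1 (Function('R')(l) = Add(2, Mul(-1, Mul(l, Pow(l, -1)))) = Add(2, Mul(-1, 1)) = Add(2, -1) = 1)
Add(Mul(Function('W')(-32, -136), Pow(-18183, -1)), Mul(Function('R')(-178), Pow(o, -1))) = Add(Mul(-58, Pow(-18183, -1)), Mul(1, Pow(Rational(18488, 9), -1))) = Add(Mul(-58, Rational(-1, 18183)), Mul(1, Rational(9, 18488))) = Add(Rational(2, 627), Rational(9, 18488)) = Rational(42619, 11591976)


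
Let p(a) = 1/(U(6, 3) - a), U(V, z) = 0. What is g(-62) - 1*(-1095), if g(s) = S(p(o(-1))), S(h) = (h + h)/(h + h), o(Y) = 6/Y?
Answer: 1096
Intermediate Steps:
p(a) = -1/a (p(a) = 1/(0 - a) = 1/(-a) = -1/a)
S(h) = 1 (S(h) = (2*h)/((2*h)) = (2*h)*(1/(2*h)) = 1)
g(s) = 1
g(-62) - 1*(-1095) = 1 - 1*(-1095) = 1 + 1095 = 1096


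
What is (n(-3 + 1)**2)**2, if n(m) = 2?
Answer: 16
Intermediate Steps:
(n(-3 + 1)**2)**2 = (2**2)**2 = 4**2 = 16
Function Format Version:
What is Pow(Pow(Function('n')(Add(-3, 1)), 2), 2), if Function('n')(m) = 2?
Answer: 16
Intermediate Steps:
Pow(Pow(Function('n')(Add(-3, 1)), 2), 2) = Pow(Pow(2, 2), 2) = Pow(4, 2) = 16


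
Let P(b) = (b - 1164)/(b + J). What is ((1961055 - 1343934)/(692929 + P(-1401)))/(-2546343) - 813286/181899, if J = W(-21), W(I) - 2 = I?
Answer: -15094011616396845794/3375916226561236059 ≈ -4.4711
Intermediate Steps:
W(I) = 2 + I
J = -19 (J = 2 - 21 = -19)
P(b) = (-1164 + b)/(-19 + b) (P(b) = (b - 1164)/(b - 19) = (-1164 + b)/(-19 + b))
((1961055 - 1343934)/(692929 + P(-1401)))/(-2546343) - 813286/181899 = ((1961055 - 1343934)/(692929 + (-1164 - 1401)/(-19 - 1401)))/(-2546343) - 813286/181899 = (617121/(692929 - 2565/(-1420)))*(-1/2546343) - 813286*1/181899 = (617121/(692929 - 1/1420*(-2565)))*(-1/2546343) - 813286/181899 = (617121/(692929 + 513/284))*(-1/2546343) - 813286/181899 = (617121/(196792349/284))*(-1/2546343) - 813286/181899 = (617121*(284/196792349))*(-1/2546343) - 813286/181899 = (175262364/196792349)*(-1/2546343) - 813286/181899 = -19473596/55677868925523 - 813286/181899 = -15094011616396845794/3375916226561236059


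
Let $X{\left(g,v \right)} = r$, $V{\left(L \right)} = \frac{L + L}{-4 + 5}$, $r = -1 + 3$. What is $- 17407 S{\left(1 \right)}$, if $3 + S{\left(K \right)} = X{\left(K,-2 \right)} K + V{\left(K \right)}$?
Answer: $-17407$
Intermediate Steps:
$r = 2$
$V{\left(L \right)} = 2 L$ ($V{\left(L \right)} = \frac{2 L}{1} = 2 L 1 = 2 L$)
$X{\left(g,v \right)} = 2$
$S{\left(K \right)} = -3 + 4 K$ ($S{\left(K \right)} = -3 + \left(2 K + 2 K\right) = -3 + 4 K$)
$- 17407 S{\left(1 \right)} = - 17407 \left(-3 + 4 \cdot 1\right) = - 17407 \left(-3 + 4\right) = \left(-17407\right) 1 = -17407$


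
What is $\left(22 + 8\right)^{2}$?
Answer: $900$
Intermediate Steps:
$\left(22 + 8\right)^{2} = 30^{2} = 900$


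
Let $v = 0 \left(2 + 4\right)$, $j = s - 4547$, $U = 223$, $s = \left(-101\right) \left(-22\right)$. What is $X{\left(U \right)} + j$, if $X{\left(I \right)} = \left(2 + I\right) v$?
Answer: $-2325$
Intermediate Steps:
$s = 2222$
$j = -2325$ ($j = 2222 - 4547 = -2325$)
$v = 0$ ($v = 0 \cdot 6 = 0$)
$X{\left(I \right)} = 0$ ($X{\left(I \right)} = \left(2 + I\right) 0 = 0$)
$X{\left(U \right)} + j = 0 - 2325 = -2325$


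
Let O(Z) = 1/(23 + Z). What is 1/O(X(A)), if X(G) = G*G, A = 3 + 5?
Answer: 87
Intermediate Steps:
A = 8
X(G) = G**2
1/O(X(A)) = 1/(1/(23 + 8**2)) = 1/(1/(23 + 64)) = 1/(1/87) = 87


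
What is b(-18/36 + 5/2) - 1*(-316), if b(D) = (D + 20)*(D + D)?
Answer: 404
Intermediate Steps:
b(D) = 2*D*(20 + D) (b(D) = (20 + D)*(2*D) = 2*D*(20 + D))
b(-18/36 + 5/2) - 1*(-316) = 2*(-18/36 + 5/2)*(20 + (-18/36 + 5/2)) - 1*(-316) = 2*(-18*1/36 + 5*(½))*(20 + (-18*1/36 + 5*(½))) + 316 = 2*(-½ + 5/2)*(20 + (-½ + 5/2)) + 316 = 2*2*(20 + 2) + 316 = 2*2*22 + 316 = 88 + 316 = 404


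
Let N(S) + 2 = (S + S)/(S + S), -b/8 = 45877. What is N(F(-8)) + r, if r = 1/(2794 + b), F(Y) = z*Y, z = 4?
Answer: -364223/364222 ≈ -1.0000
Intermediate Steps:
b = -367016 (b = -8*45877 = -367016)
F(Y) = 4*Y
N(S) = -1 (N(S) = -2 + (S + S)/(S + S) = -2 + (2*S)/((2*S)) = -2 + (2*S)*(1/(2*S)) = -2 + 1 = -1)
r = -1/364222 (r = 1/(2794 - 367016) = 1/(-364222) = -1/364222 ≈ -2.7456e-6)
N(F(-8)) + r = -1 - 1/364222 = -364223/364222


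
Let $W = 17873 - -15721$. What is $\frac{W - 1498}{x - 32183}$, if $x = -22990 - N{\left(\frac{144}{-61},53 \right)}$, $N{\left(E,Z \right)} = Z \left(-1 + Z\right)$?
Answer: $- \frac{32096}{57929} \approx -0.55406$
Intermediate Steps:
$W = 33594$ ($W = 17873 + 15721 = 33594$)
$x = -25746$ ($x = -22990 - 53 \left(-1 + 53\right) = -22990 - 53 \cdot 52 = -22990 - 2756 = -25746$)
$\frac{W - 1498}{x - 32183} = \frac{33594 - 1498}{-25746 - 32183} = \frac{32096}{-57929} = 32096 \left(- \frac{1}{57929}\right) = - \frac{32096}{57929}$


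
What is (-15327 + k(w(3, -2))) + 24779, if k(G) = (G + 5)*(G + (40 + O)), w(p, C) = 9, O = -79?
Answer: 9032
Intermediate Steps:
k(G) = (-39 + G)*(5 + G) (k(G) = (G + 5)*(G + (40 - 79)) = (5 + G)*(G - 39) = (5 + G)*(-39 + G) = (-39 + G)*(5 + G))
(-15327 + k(w(3, -2))) + 24779 = (-15327 + (-195 + 9**2 - 34*9)) + 24779 = (-15327 + (-195 + 81 - 306)) + 24779 = (-15327 - 420) + 24779 = -15747 + 24779 = 9032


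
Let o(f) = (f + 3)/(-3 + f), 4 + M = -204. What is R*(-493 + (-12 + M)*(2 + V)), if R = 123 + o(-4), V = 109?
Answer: -3067858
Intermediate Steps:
M = -208 (M = -4 - 204 = -208)
o(f) = (3 + f)/(-3 + f)
R = 862/7 (R = 123 + (3 - 4)/(-3 - 4) = 123 - 1/(-7) = 123 - ⅐*(-1) = 123 + ⅐ = 862/7 ≈ 123.14)
R*(-493 + (-12 + M)*(2 + V)) = 862*(-493 + (-12 - 208)*(2 + 109))/7 = 862*(-493 - 220*111)/7 = 862*(-493 - 24420)/7 = (862/7)*(-24913) = -3067858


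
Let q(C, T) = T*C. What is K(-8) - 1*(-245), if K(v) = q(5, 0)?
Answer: 245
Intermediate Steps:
q(C, T) = C*T
K(v) = 0 (K(v) = 5*0 = 0)
K(-8) - 1*(-245) = 0 - 1*(-245) = 0 + 245 = 245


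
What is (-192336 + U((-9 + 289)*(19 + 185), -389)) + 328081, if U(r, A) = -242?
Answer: 135503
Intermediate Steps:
(-192336 + U((-9 + 289)*(19 + 185), -389)) + 328081 = (-192336 - 242) + 328081 = -192578 + 328081 = 135503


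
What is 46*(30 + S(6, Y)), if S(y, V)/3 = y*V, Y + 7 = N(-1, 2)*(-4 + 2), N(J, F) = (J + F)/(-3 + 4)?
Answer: -6072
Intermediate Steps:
N(J, F) = F + J (N(J, F) = (F + J)/1 = (F + J)*1 = F + J)
Y = -9 (Y = -7 + (2 - 1)*(-4 + 2) = -7 + 1*(-2) = -7 - 2 = -9)
S(y, V) = 3*V*y (S(y, V) = 3*(y*V) = 3*(V*y) = 3*V*y)
46*(30 + S(6, Y)) = 46*(30 + 3*(-9)*6) = 46*(30 - 162) = 46*(-132) = -6072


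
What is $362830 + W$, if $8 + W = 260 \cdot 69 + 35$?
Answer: $380797$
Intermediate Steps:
$W = 17967$ ($W = -8 + \left(260 \cdot 69 + 35\right) = -8 + \left(17940 + 35\right) = -8 + 17975 = 17967$)
$362830 + W = 362830 + 17967 = 380797$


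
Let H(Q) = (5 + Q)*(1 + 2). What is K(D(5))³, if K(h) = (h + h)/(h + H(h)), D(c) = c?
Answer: 8/343 ≈ 0.023324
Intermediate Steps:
H(Q) = 15 + 3*Q (H(Q) = (5 + Q)*3 = 15 + 3*Q)
K(h) = 2*h/(15 + 4*h) (K(h) = (h + h)/(h + (15 + 3*h)) = (2*h)/(15 + 4*h) = 2*h/(15 + 4*h))
K(D(5))³ = (2*5/(15 + 4*5))³ = (2*5/(15 + 20))³ = (2*5/35)³ = (2*5*(1/35))³ = (2/7)³ = 8/343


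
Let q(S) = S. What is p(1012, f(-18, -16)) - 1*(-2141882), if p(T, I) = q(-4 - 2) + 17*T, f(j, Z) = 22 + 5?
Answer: 2159080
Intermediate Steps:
f(j, Z) = 27
p(T, I) = -6 + 17*T (p(T, I) = (-4 - 2) + 17*T = -6 + 17*T)
p(1012, f(-18, -16)) - 1*(-2141882) = (-6 + 17*1012) - 1*(-2141882) = (-6 + 17204) + 2141882 = 17198 + 2141882 = 2159080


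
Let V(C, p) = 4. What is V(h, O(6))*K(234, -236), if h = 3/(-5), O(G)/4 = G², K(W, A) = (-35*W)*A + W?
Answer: 7732296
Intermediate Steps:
K(W, A) = W - 35*A*W (K(W, A) = -35*A*W + W = W - 35*A*W)
O(G) = 4*G²
h = -⅗ (h = 3*(-⅕) = -⅗ ≈ -0.60000)
V(h, O(6))*K(234, -236) = 4*(234*(1 - 35*(-236))) = 4*(234*(1 + 8260)) = 4*(234*8261) = 4*1933074 = 7732296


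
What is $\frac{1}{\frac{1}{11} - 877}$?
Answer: $- \frac{11}{9646} \approx -0.0011404$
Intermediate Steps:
$\frac{1}{\frac{1}{11} - 877} = \frac{1}{- \frac{9646}{11}} = - \frac{11}{9646}$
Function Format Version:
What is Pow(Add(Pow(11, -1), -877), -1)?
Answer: Rational(-11, 9646) ≈ -0.0011404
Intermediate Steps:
Pow(Add(Pow(11, -1), -877), -1) = Pow(Add(Rational(1, 11), -877), -1) = Pow(Rational(-9646, 11), -1) = Rational(-11, 9646)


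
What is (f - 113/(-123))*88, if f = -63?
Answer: -671968/123 ≈ -5463.2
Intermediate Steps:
(f - 113/(-123))*88 = (-63 - 113/(-123))*88 = (-63 - 113*(-1/123))*88 = (-63 + 113/123)*88 = -7636/123*88 = -671968/123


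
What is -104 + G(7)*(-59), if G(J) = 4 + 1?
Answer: -399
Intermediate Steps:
G(J) = 5
-104 + G(7)*(-59) = -104 + 5*(-59) = -104 - 295 = -399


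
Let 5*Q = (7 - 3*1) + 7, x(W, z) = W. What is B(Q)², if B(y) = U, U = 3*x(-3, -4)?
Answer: 81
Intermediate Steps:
Q = 11/5 (Q = ((7 - 3*1) + 7)/5 = ((7 - 3) + 7)/5 = (4 + 7)/5 = (⅕)*11 = 11/5 ≈ 2.2000)
U = -9 (U = 3*(-3) = -9)
B(y) = -9
B(Q)² = (-9)² = 81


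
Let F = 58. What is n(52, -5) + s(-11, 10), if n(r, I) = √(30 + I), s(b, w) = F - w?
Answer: 53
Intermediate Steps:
s(b, w) = 58 - w
n(52, -5) + s(-11, 10) = √(30 - 5) + (58 - 1*10) = √25 + (58 - 10) = 5 + 48 = 53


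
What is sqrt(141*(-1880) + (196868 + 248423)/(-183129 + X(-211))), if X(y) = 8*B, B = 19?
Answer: I*sqrt(8875114294798627)/182977 ≈ 514.86*I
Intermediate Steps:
X(y) = 152 (X(y) = 8*19 = 152)
sqrt(141*(-1880) + (196868 + 248423)/(-183129 + X(-211))) = sqrt(141*(-1880) + (196868 + 248423)/(-183129 + 152)) = sqrt(-265080 + 445291/(-182977)) = sqrt(-265080 + 445291*(-1/182977)) = sqrt(-265080 - 445291/182977) = sqrt(-48503988451/182977) = I*sqrt(8875114294798627)/182977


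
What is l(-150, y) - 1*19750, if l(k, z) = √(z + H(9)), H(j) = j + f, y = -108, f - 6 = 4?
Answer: -19750 + I*√89 ≈ -19750.0 + 9.434*I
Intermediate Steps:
f = 10 (f = 6 + 4 = 10)
H(j) = 10 + j (H(j) = j + 10 = 10 + j)
l(k, z) = √(19 + z) (l(k, z) = √(z + (10 + 9)) = √(z + 19) = √(19 + z))
l(-150, y) - 1*19750 = √(19 - 108) - 1*19750 = √(-89) - 19750 = I*√89 - 19750 = -19750 + I*√89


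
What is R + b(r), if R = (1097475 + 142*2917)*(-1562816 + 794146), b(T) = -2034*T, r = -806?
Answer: -1161988344226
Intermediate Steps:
R = -1161989983630 (R = (1097475 + 414214)*(-768670) = 1511689*(-768670) = -1161989983630)
R + b(r) = -1161989983630 - 2034*(-806) = -1161989983630 + 1639404 = -1161988344226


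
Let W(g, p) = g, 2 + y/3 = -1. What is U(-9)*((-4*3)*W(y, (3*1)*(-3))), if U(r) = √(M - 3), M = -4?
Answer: 108*I*√7 ≈ 285.74*I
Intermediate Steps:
y = -9 (y = -6 + 3*(-1) = -6 - 3 = -9)
U(r) = I*√7 (U(r) = √(-4 - 3) = √(-7) = I*√7)
U(-9)*((-4*3)*W(y, (3*1)*(-3))) = (I*√7)*(-4*3*(-9)) = (I*√7)*(-12*(-9)) = (I*√7)*108 = 108*I*√7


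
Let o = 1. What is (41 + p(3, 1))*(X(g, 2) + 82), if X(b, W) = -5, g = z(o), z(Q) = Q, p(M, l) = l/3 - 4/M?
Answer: 3080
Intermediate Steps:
p(M, l) = -4/M + l/3 (p(M, l) = l*(1/3) - 4/M = l/3 - 4/M = -4/M + l/3)
g = 1
(41 + p(3, 1))*(X(g, 2) + 82) = (41 + (-4/3 + (1/3)*1))*(-5 + 82) = (41 + (-4*1/3 + 1/3))*77 = (41 + (-4/3 + 1/3))*77 = (41 - 1)*77 = 40*77 = 3080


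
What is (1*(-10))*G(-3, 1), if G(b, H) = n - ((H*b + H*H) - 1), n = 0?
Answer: -30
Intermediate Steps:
G(b, H) = 1 - H² - H*b (G(b, H) = 0 - ((H*b + H*H) - 1) = 0 - ((H*b + H²) - 1) = 0 - ((H² + H*b) - 1) = 0 - (-1 + H² + H*b) = 0 + (1 - H² - H*b) = 1 - H² - H*b)
(1*(-10))*G(-3, 1) = (1*(-10))*(1 - 1*1² - 1*1*(-3)) = -10*(1 - 1*1 + 3) = -10*(1 - 1 + 3) = -10*3 = -30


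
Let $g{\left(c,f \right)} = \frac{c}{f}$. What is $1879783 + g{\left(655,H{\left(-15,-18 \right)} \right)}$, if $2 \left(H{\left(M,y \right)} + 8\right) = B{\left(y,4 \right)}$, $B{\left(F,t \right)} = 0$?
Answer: $\frac{15037609}{8} \approx 1.8797 \cdot 10^{6}$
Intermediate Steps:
$H{\left(M,y \right)} = -8$ ($H{\left(M,y \right)} = -8 + \frac{1}{2} \cdot 0 = -8 + 0 = -8$)
$1879783 + g{\left(655,H{\left(-15,-18 \right)} \right)} = 1879783 + \frac{655}{-8} = 1879783 + 655 \left(- \frac{1}{8}\right) = 1879783 - \frac{655}{8} = \frac{15037609}{8}$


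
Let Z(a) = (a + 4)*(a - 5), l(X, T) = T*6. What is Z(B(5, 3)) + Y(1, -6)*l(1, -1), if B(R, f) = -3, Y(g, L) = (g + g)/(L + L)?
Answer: -7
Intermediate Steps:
Y(g, L) = g/L (Y(g, L) = (2*g)/((2*L)) = (2*g)*(1/(2*L)) = g/L)
l(X, T) = 6*T
Z(a) = (-5 + a)*(4 + a) (Z(a) = (4 + a)*(-5 + a) = (-5 + a)*(4 + a))
Z(B(5, 3)) + Y(1, -6)*l(1, -1) = (-20 + (-3)² - 1*(-3)) + (1/(-6))*(6*(-1)) = (-20 + 9 + 3) + (1*(-⅙))*(-6) = -8 - ⅙*(-6) = -8 + 1 = -7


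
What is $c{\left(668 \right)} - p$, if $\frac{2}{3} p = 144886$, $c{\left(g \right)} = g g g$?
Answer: $297860303$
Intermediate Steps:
$c{\left(g \right)} = g^{3}$ ($c{\left(g \right)} = g^{2} g = g^{3}$)
$p = 217329$ ($p = \frac{3}{2} \cdot 144886 = 217329$)
$c{\left(668 \right)} - p = 668^{3} - 217329 = 298077632 - 217329 = 297860303$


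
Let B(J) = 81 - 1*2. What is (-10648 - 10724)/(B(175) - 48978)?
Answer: 21372/48899 ≈ 0.43706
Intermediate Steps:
B(J) = 79 (B(J) = 81 - 2 = 79)
(-10648 - 10724)/(B(175) - 48978) = (-10648 - 10724)/(79 - 48978) = -21372/(-48899) = -21372*(-1/48899) = 21372/48899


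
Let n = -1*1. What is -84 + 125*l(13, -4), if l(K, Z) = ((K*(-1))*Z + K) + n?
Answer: 7916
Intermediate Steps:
n = -1
l(K, Z) = -1 + K - K*Z (l(K, Z) = ((K*(-1))*Z + K) - 1 = ((-K)*Z + K) - 1 = (-K*Z + K) - 1 = (K - K*Z) - 1 = -1 + K - K*Z)
-84 + 125*l(13, -4) = -84 + 125*(-1 + 13 - 1*13*(-4)) = -84 + 125*(-1 + 13 + 52) = -84 + 125*64 = -84 + 8000 = 7916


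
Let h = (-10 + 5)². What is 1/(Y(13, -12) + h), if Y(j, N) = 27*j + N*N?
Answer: 1/520 ≈ 0.0019231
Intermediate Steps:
Y(j, N) = N² + 27*j (Y(j, N) = 27*j + N² = N² + 27*j)
h = 25 (h = (-5)² = 25)
1/(Y(13, -12) + h) = 1/(((-12)² + 27*13) + 25) = 1/((144 + 351) + 25) = 1/(495 + 25) = 1/520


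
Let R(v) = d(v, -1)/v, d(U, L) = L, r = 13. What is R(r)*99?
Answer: -99/13 ≈ -7.6154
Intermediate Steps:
R(v) = -1/v
R(r)*99 = -1/13*99 = -99/13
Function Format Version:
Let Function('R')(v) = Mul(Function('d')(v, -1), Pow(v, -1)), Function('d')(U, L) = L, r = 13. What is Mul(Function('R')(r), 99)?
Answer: Rational(-99, 13) ≈ -7.6154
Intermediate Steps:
Function('R')(v) = Mul(-1, Pow(v, -1))
Mul(Function('R')(r), 99) = Mul(Mul(-1, Pow(13, -1)), 99) = Mul(Mul(-1, Rational(1, 13)), 99) = Mul(Rational(-1, 13), 99) = Rational(-99, 13)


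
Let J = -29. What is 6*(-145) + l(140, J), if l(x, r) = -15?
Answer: -885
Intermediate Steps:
6*(-145) + l(140, J) = 6*(-145) - 15 = -870 - 15 = -885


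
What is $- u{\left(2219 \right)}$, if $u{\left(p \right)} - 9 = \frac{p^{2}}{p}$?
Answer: $-2228$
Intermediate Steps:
$u{\left(p \right)} = 9 + p$ ($u{\left(p \right)} = 9 + \frac{p^{2}}{p} = 9 + p$)
$- u{\left(2219 \right)} = - (9 + 2219) = \left(-1\right) 2228 = -2228$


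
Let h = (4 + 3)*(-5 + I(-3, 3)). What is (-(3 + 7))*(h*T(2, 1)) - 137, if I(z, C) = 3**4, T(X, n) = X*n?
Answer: -10777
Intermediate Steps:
I(z, C) = 81
h = 532 (h = (4 + 3)*(-5 + 81) = 7*76 = 532)
(-(3 + 7))*(h*T(2, 1)) - 137 = (-(3 + 7))*(532*(2*1)) - 137 = (-1*10)*(532*2) - 137 = -10*1064 - 137 = -10640 - 137 = -10777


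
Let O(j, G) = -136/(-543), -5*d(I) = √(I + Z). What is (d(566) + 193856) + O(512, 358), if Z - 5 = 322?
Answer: 105263944/543 - √893/5 ≈ 1.9385e+5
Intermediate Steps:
Z = 327 (Z = 5 + 322 = 327)
d(I) = -√(327 + I)/5 (d(I) = -√(I + 327)/5 = -√(327 + I)/5)
O(j, G) = 136/543 (O(j, G) = -136*(-1/543) = 136/543)
(d(566) + 193856) + O(512, 358) = (-√(327 + 566)/5 + 193856) + 136/543 = (-√893/5 + 193856) + 136/543 = (193856 - √893/5) + 136/543 = 105263944/543 - √893/5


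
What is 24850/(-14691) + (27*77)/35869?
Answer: -860802061/526951479 ≈ -1.6336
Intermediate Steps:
24850/(-14691) + (27*77)/35869 = 24850*(-1/14691) + 2079*(1/35869) = -24850/14691 + 2079/35869 = -860802061/526951479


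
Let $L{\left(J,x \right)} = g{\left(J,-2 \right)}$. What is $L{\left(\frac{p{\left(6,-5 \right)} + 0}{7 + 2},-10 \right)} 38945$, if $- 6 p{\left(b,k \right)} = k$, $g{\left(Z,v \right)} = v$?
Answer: $-77890$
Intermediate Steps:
$p{\left(b,k \right)} = - \frac{k}{6}$
$L{\left(J,x \right)} = -2$
$L{\left(\frac{p{\left(6,-5 \right)} + 0}{7 + 2},-10 \right)} 38945 = \left(-2\right) 38945 = -77890$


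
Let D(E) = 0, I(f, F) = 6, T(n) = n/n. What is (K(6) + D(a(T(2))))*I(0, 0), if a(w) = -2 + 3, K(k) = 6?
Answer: 36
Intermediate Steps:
T(n) = 1
a(w) = 1
(K(6) + D(a(T(2))))*I(0, 0) = (6 + 0)*6 = 6*6 = 36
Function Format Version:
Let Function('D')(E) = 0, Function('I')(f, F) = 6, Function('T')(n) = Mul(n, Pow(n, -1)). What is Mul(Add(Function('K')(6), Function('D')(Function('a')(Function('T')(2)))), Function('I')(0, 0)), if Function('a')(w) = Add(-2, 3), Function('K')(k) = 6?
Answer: 36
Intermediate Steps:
Function('T')(n) = 1
Function('a')(w) = 1
Mul(Add(Function('K')(6), Function('D')(Function('a')(Function('T')(2)))), Function('I')(0, 0)) = Mul(Add(6, 0), 6) = Mul(6, 6) = 36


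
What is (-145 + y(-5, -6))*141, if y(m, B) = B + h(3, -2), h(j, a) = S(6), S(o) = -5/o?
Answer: -42817/2 ≈ -21409.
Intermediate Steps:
h(j, a) = -⅚ (h(j, a) = -5/6 = -5*⅙ = -⅚)
y(m, B) = -⅚ + B (y(m, B) = B - ⅚ = -⅚ + B)
(-145 + y(-5, -6))*141 = (-145 + (-⅚ - 6))*141 = (-145 - 41/6)*141 = -911/6*141 = -42817/2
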